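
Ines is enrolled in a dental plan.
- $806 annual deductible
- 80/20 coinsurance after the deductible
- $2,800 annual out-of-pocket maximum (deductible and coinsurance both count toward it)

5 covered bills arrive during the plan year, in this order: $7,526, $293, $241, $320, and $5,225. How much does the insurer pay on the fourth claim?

#1 ($7,526): $806 finishes the deductible; $6,720 goes to coinsurance; coinsurance $6,720 × 20% = $1,344. Patient pays $2,150; OOP now $2,150. Plan pays $7,526 − $2,150 = $5,376.
#2 ($293): 20% coinsurance on $293 = $58.60. Patient pays $58.60; OOP now $2,208.60. Insurer: $293 − $58.60 = $234.40.
#3 ($241): deductible met; 20% of $241 = $48.20. Patient pays $48.20; OOP now $2,256.80. Plan pays $241 − $48.20 = $192.80.
#4 ($320): deductible met; 20% of $320 = $64. Cost to patient: $64. OOP to date $2,320.80. Plan pays $320 − $64 = $256.

$256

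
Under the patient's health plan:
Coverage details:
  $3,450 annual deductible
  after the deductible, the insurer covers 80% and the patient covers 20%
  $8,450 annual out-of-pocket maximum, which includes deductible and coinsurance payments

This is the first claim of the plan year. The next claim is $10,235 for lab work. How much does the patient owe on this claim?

Deductible not yet touched, so the first $3,450 of the bill goes to the deductible.
The remaining $6,785 (= $10,235 − $3,450) moves to coinsurance.
Coinsurance: $6,785 × 20% = $1,357.
Patient responsibility before any cap: $3,450 + $1,357 = $4,807.
Cumulative spending $0 + $4,807 = $4,807 stays under the $8,450 maximum.

$4,807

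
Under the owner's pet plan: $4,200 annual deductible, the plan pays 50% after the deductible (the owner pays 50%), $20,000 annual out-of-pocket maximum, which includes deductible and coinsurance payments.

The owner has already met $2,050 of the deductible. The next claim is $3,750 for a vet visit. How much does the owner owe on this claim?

$2,950

$2,050 of the $4,200 deductible is already met, leaving $2,150.
After the $2,150 deductible portion, $3,750 − $2,150 = $1,600 is subject to coinsurance.
Coinsurance: $1,600 × 50% = $800.
That puts the owner's cost at $2,150 + $800 = $2,950 before any cap.
Total out-of-pocket so far would be $2,050 + $2,950 = $5,000, below the $20,000 cap — no reduction.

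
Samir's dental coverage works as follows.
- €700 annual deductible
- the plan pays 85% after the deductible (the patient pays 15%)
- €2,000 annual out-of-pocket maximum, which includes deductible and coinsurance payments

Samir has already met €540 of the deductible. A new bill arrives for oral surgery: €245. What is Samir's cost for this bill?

Remaining deductible: €700 − €540 = €160.
After the €160 deductible portion, €245 − €160 = €85 is subject to coinsurance.
Coinsurance: €85 × 15% = €12.75.
That puts the patient's cost at €160 + €12.75 = €172.75 before any cap.
Total out-of-pocket so far would be €540 + €172.75 = €712.75, below the €2,000 cap — no reduction.

€172.75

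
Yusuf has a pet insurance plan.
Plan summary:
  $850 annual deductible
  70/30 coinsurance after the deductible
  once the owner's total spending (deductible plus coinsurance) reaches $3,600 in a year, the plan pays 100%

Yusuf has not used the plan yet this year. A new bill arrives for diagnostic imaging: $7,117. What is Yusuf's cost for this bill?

Deductible not yet touched, so the first $850 of the bill goes to the deductible.
That leaves $7,117 − $850 = $6,267 for coinsurance.
Owner's 30% share of $6,267 is $1,880.10.
Owner responsibility before any cap: $850 + $1,880.10 = $2,730.10.
Year-to-date out-of-pocket becomes $0 + $2,730.10 = $2,730.10, still under the $3,600 maximum, so no cap applies.

$2,730.10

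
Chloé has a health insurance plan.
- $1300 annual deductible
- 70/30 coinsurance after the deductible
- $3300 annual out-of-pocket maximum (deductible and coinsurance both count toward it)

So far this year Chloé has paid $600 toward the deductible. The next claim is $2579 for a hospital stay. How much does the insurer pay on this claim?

$1315.30

Deductible still to meet: $1300 − $600 = $700.
The remaining $1879 (= $2579 − $700) moves to coinsurance.
Patient's 30% share of $1879 is $563.70.
Patient responsibility before any cap: $700 + $563.70 = $1263.70.
Year-to-date out-of-pocket becomes $600 + $1263.70 = $1863.70, still under the $3300 maximum, so no cap applies.
The plan picks up $2579 − $1263.70 = $1315.30.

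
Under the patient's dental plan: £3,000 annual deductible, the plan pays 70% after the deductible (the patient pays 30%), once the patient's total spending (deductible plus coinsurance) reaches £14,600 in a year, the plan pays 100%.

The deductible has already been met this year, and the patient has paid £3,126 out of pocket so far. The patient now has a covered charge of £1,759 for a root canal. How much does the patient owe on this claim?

£527.70

The deductible is already satisfied, so the full bill goes to coinsurance.
30% of £1,759 = £527.70 falls to the patient.
Total out-of-pocket so far would be £3,126 + £527.70 = £3,653.70, below the £14,600 cap — no reduction.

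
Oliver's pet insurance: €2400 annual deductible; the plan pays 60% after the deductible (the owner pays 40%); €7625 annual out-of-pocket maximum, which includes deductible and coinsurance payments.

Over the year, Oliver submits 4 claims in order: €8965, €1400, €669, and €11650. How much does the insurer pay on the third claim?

Bill 1, €8965: €2400 finishes the deductible; €6565 goes to coinsurance; owner's 40% is €2626. Owner owes €5026 (running OOP €5026). Plan pays €8965 − €5026 = €3939.
Bill 2, €1400: 40% coinsurance on €1400 = €560. Owner owes €560 (running OOP €5586). Insurer: €1400 − €560 = €840.
Bill 3, €669: deductible already satisfied, so owner's share is 40% × €669 = €267.60. Cost to owner: €267.60. OOP to date €5853.60. Insurer: €669 − €267.60 = €401.40.

€401.40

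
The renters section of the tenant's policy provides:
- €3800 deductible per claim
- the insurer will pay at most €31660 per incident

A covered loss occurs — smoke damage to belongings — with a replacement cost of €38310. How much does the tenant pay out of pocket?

Less the €3800 deductible: €38310 − €3800 = €34510.
€34510 exceeds the €31660 limit, so the insurer pays the limit: €31660.
The tenant bears the rest of the original loss: €38310 − €31660 = €6650.

€6650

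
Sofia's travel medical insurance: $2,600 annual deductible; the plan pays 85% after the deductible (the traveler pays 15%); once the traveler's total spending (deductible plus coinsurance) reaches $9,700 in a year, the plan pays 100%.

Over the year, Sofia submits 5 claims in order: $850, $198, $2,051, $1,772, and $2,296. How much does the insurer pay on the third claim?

$424.15

Claim 1 — $850: fully absorbed by the deductible. Cost to traveler: $850. OOP to date $850. Insurer: $850 − $850 = $0.
Claim 2 — $198: all of it applies to the deductible. Traveler owes $198 (running OOP $1,048). Plan pays $198 − $198 = $0.
Claim 3 — $2,051: deductible takes $1,552, $499 remains; 15% of $499 = $74.85. Traveler pays $1,626.85; OOP now $2,674.85. Insurer: $2,051 − $1,626.85 = $424.15.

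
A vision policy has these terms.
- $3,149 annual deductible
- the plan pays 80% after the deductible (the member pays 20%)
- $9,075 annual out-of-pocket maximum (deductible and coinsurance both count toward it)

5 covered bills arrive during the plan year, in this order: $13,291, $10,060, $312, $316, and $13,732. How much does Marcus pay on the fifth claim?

#1 ($13,291): $3,149 to deductible, leaving $10,142; 20% of $10,142 = $2,028.40. Cost to member: $5,177.40. OOP to date $5,177.40.
#2 ($10,060): deductible already satisfied, so member's share is 20% × $10,060 = $2,012. Cost to member: $2,012. OOP to date $7,189.40.
#3 ($312): deductible already satisfied, so member's share is 20% × $312 = $62.40. Member owes $62.40 (running OOP $7,251.80).
#4 ($316): 20% coinsurance on $316 = $63.20. Cost to member: $63.20. OOP to date $7,315.
#5 ($13,732): 20% coinsurance on $13,732 = $2,746.40. That would push OOP to $10,061.40, over the $9,075 cap, so member pays $9,075 − $7,315 = $1,760.

$1,760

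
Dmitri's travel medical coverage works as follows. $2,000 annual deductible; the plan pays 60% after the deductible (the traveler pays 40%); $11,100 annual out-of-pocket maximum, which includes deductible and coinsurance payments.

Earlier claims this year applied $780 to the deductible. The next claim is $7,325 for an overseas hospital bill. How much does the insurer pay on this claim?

Remaining deductible: $2,000 − $780 = $1,220.
That leaves $7,325 − $1,220 = $6,105 for coinsurance.
Coinsurance: $6,105 × 40% = $2,442.
Traveler responsibility before any cap: $1,220 + $2,442 = $3,662.
Cumulative spending $780 + $3,662 = $4,442 stays under the $11,100 maximum.
The insurer covers the remainder: $7,325 − $3,662 = $3,663.

$3,663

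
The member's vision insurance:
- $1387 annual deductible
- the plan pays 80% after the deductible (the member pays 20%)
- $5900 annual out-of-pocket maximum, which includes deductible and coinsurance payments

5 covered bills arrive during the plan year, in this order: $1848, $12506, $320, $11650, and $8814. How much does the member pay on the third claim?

Bill 1, $1848: $1387 finishes the deductible; $461 goes to coinsurance; 20% of $461 = $92.20. Member owes $1479.20 (running OOP $1479.20).
Bill 2, $12506: 20% coinsurance on $12506 = $2501.20. Cost to member: $2501.20. OOP to date $3980.40.
Bill 3, $320: deductible met; 20% of $320 = $64. Cost to member: $64. OOP to date $4044.40.

$64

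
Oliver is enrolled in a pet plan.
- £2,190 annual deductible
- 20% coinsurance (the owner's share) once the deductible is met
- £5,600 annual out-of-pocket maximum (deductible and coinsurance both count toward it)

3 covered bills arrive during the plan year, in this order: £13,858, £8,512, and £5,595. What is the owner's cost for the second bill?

Bill 1, £13,858: £2,190 to deductible, leaving £11,668; owner's 20% is £2,333.60. Cost to owner: £4,523.60. OOP to date £4,523.60.
Bill 2, £8,512: deductible met; 20% of £8,512 = £1,702.40. That would push OOP to £6,226, over the £5,600 cap, so owner pays £5,600 − £4,523.60 = £1,076.40.

£1,076.40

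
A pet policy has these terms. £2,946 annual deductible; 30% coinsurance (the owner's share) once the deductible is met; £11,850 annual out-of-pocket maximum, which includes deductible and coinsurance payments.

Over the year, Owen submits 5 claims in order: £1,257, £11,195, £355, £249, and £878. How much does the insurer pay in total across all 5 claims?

#1 (£1,257): entire amount goes to the deductible. Owner pays £1,257; OOP now £1,257. Plan pays £1,257 − £1,257 = £0.
#2 (£11,195): deductible takes £1,689, £9,506 remains; 30% of £9,506 = £2,851.80. Cost to owner: £4,540.80. OOP to date £5,797.80. Plan pays £11,195 − £4,540.80 = £6,654.20.
#3 (£355): deductible already satisfied, so owner's share is 30% × £355 = £106.50. Owner pays £106.50; OOP now £5,904.30. Insurer: £355 − £106.50 = £248.50.
#4 (£249): 30% coinsurance on £249 = £74.70. Owner pays £74.70; OOP now £5,979. Plan pays £249 − £74.70 = £174.30.
#5 (£878): deductible met; 30% of £878 = £263.40. Owner pays £263.40; OOP now £6,242.40. Plan pays £878 − £263.40 = £614.60.
Insurer total = bills − owner's total = £13,934 − £6,242.40 = £7,691.60.

£7,691.60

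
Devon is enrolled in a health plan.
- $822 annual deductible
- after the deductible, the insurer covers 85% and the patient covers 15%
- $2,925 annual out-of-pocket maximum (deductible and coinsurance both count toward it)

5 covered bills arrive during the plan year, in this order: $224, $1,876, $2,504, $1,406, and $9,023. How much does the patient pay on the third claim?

$375.60

Claim 1 ($224): fully absorbed by the deductible. Cost to patient: $224. OOP to date $224.
Claim 2 ($1,876): $598 finishes the deductible; $1,278 goes to coinsurance; 15% of $1,278 = $191.70. Patient owes $789.70 (running OOP $1,013.70).
Claim 3 ($2,504): deductible met; 15% of $2,504 = $375.60. Patient owes $375.60 (running OOP $1,389.30).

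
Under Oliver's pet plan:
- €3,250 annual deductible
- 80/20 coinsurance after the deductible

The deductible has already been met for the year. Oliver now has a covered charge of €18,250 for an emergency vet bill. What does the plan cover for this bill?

The deductible is already satisfied, so the full bill goes to coinsurance.
Coinsurance: €18,250 × 20% = €3,650.
Insurer pays the balance: €18,250 − €3,650 = €14,600.

€14,600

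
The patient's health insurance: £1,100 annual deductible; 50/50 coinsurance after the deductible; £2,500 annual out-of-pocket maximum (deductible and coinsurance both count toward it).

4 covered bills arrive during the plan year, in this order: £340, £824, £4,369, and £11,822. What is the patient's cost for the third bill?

#1 (£340): all of it applies to the deductible. Cost to patient: £340. OOP to date £340.
#2 (£824): £760 finishes the deductible; £64 goes to coinsurance; 50% of £64 = £32. Cost to patient: £792. OOP to date £1,132.
#3 (£4,369): 50% coinsurance on £4,369 = £2,184.50. That would push OOP to £3,316.50, over the £2,500 cap, so patient pays £2,500 − £1,132 = £1,368.

£1,368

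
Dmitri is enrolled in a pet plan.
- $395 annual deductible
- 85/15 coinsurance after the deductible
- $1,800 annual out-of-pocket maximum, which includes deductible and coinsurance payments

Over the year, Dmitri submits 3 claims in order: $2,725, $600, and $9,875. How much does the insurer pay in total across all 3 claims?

#1 ($2,725): $395 finishes the deductible; $2,330 goes to coinsurance; owner's 15% is $349.50. Owner pays $744.50; OOP now $744.50. Plan pays $2,725 − $744.50 = $1,980.50.
#2 ($600): deductible already satisfied, so owner's share is 15% × $600 = $90. Cost to owner: $90. OOP to date $834.50. Insurer: $600 − $90 = $510.
#3 ($9,875): deductible already satisfied, so owner's share is 15% × $9,875 = $1,481.25. OOP would hit $2,315.75 > $1,800, so the cap limits the owner to $1,800 − $834.50 = $965.50. Insurer: $9,875 − $965.50 = $8,909.50.
Insurer total: $1,980.50 + $510 + $8,909.50 = $11,400.

$11,400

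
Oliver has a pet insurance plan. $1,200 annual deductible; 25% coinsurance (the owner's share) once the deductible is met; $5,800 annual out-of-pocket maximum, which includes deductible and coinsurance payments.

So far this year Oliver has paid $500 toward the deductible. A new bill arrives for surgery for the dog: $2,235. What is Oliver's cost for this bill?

$1,083.75

Deductible still to meet: $1,200 − $500 = $700.
The remaining $1,535 (= $2,235 − $700) moves to coinsurance.
25% of $1,535 = $383.75 falls to the owner.
That puts the owner's cost at $700 + $383.75 = $1,083.75 before any cap.
Total out-of-pocket so far would be $500 + $1,083.75 = $1,583.75, below the $5,800 cap — no reduction.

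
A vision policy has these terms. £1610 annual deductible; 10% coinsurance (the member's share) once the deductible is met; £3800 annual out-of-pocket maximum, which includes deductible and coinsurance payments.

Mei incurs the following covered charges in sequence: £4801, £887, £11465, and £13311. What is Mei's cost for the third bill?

£1146.50

#1 (£4801): deductible takes £1610, £3191 remains; coinsurance £3191 × 10% = £319.10. Member owes £1929.10 (running OOP £1929.10).
#2 (£887): 10% coinsurance on £887 = £88.70. Cost to member: £88.70. OOP to date £2017.80.
#3 (£11465): deductible already satisfied, so member's share is 10% × £11465 = £1146.50. Cost to member: £1146.50. OOP to date £3164.30.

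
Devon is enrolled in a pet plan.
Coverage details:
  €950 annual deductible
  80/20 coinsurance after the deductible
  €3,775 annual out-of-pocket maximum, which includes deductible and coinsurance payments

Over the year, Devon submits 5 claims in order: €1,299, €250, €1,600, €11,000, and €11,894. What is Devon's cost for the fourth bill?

Claim 1 (€1,299): deductible takes €950, €349 remains; 20% of €349 = €69.80. Owner pays €1,019.80; OOP now €1,019.80.
Claim 2 (€250): deductible met; 20% of €250 = €50. Owner pays €50; OOP now €1,069.80.
Claim 3 (€1,600): deductible already satisfied, so owner's share is 20% × €1,600 = €320. Owner pays €320; OOP now €1,389.80.
Claim 4 (€11,000): deductible already satisfied, so owner's share is 20% × €11,000 = €2,200. Owner owes €2,200 (running OOP €3,589.80).

€2,200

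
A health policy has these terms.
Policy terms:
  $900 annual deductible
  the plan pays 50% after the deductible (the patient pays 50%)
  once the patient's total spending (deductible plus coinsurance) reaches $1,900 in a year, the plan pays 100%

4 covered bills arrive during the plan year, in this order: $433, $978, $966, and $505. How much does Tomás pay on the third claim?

$483

Claim 1 — $433: all of it applies to the deductible. Patient pays $433; OOP now $433.
Claim 2 — $978: $467 finishes the deductible; $511 goes to coinsurance; 50% of $511 = $255.50. Patient pays $722.50; OOP now $1,155.50.
Claim 3 — $966: deductible met; 50% of $966 = $483. Patient owes $483 (running OOP $1,638.50).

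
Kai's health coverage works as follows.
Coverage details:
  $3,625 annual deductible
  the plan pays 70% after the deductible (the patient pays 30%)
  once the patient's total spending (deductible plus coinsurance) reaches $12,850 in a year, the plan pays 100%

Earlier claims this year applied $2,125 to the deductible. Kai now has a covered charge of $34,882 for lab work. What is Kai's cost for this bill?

$2,125 of the $3,625 deductible is already met, leaving $1,500.
After the $1,500 deductible portion, $34,882 − $1,500 = $33,382 is subject to coinsurance.
Patient's 30% share of $33,382 is $10,014.60.
Patient responsibility before any cap: $1,500 + $10,014.60 = $11,514.60.
Adding $11,514.60 to the $2,125 already spent would give $13,639.60, which exceeds the $12,850 cap; the patient pays just $12,850 − $2,125 = $10,725.

$10,725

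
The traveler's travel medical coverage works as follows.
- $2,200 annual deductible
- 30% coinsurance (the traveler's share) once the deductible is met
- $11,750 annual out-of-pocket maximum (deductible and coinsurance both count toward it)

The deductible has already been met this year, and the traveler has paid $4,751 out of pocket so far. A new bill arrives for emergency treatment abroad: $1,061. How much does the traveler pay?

$318.30

With the deductible met, the entire $1,061 is subject to coinsurance.
30% of $1,061 = $318.30 falls to the traveler.
Year-to-date out-of-pocket becomes $4,751 + $318.30 = $5,069.30, still under the $11,750 maximum, so no cap applies.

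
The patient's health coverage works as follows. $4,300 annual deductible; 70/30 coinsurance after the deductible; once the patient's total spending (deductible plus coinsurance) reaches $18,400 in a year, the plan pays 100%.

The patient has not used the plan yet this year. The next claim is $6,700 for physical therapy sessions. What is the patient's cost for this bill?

Nothing has been paid toward the $4,300 deductible, so the first $4,300 of this charge is applied there.
That leaves $6,700 − $4,300 = $2,400 for coinsurance.
Coinsurance: $2,400 × 30% = $720.
Patient responsibility before any cap: $4,300 + $720 = $5,020.
Year-to-date out-of-pocket becomes $0 + $5,020 = $5,020, still under the $18,400 maximum, so no cap applies.

$5,020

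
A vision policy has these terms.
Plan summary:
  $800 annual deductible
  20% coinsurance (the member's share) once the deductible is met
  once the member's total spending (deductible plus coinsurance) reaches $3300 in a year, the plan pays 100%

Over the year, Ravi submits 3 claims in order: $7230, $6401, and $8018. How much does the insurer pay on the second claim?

$5187

#1 ($7230): $800 to deductible, leaving $6430; member's 20% is $1286. Member pays $2086; OOP now $2086. Plan pays $7230 − $2086 = $5144.
#2 ($6401): 20% coinsurance on $6401 = $1280.20. Adding that to $2086 gives $3366.20, past the $3300 cap; member pays only $3300 − $2086 = $1214. Plan pays $6401 − $1214 = $5187.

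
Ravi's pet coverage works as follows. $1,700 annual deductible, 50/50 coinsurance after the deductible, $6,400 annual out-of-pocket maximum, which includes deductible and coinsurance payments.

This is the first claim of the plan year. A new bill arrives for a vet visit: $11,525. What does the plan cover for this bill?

Deductible not yet touched, so the first $1,700 of the bill goes to the deductible.
That leaves $11,525 − $1,700 = $9,825 for coinsurance.
Coinsurance: $9,825 × 50% = $4,912.50.
That puts the owner's cost at $1,700 + $4,912.50 = $6,612.50 before any cap.
Adding $6,612.50 to the $0 already spent would give $6,612.50, which exceeds the $6,400 cap; the owner pays just $6,400 − $0 = $6,400.
Insurer pays the balance: $11,525 − $6,400 = $5,125.

$5,125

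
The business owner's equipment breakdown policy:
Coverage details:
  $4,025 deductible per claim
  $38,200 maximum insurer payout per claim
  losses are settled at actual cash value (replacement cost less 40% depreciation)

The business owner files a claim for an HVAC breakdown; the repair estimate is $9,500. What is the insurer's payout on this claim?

$1,675

Depreciate 40%: the covered value is $9,500 × 0.6 = $5,700.
After the deductible, $5,700 − $4,025 = $1,675 remains.
$1,675 ≤ $38,200, so the limit doesn't bind; insurer pays $1,675.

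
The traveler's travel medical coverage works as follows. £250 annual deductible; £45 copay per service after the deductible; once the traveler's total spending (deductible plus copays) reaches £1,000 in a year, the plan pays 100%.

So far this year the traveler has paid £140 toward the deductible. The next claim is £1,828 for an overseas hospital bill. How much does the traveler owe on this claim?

£140 of the £250 deductible is already met, leaving £110.
The remaining £1,718 (= £1,828 − £110) moves to the copay.
Copay on this service: £45.
So the traveler owes £110 + £45 = £155 before any cap.
Cumulative spending £140 + £155 = £295 stays under the £1,000 maximum.

£155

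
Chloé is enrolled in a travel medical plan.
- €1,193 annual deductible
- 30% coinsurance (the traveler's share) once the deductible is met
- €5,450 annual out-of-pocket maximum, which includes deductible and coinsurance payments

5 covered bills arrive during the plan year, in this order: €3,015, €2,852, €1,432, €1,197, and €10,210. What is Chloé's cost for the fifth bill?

€2,066.10

Claim 1 — €3,015: €1,193 finishes the deductible; €1,822 goes to coinsurance; 30% of €1,822 = €546.60. Traveler owes €1,739.60 (running OOP €1,739.60).
Claim 2 — €2,852: 30% coinsurance on €2,852 = €855.60. Traveler owes €855.60 (running OOP €2,595.20).
Claim 3 — €1,432: deductible met; 30% of €1,432 = €429.60. Cost to traveler: €429.60. OOP to date €3,024.80.
Claim 4 — €1,197: deductible already satisfied, so traveler's share is 30% × €1,197 = €359.10. Cost to traveler: €359.10. OOP to date €3,383.90.
Claim 5 — €10,210: deductible met; 30% of €10,210 = €3,063. Adding that to €3,383.90 gives €6,446.90, past the €5,450 cap; traveler pays only €5,450 − €3,383.90 = €2,066.10.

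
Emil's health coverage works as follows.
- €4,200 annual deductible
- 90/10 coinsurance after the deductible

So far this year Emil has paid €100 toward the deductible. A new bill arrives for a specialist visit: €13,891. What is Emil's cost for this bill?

Deductible still to meet: €4,200 − €100 = €4,100.
After the €4,100 deductible portion, €13,891 − €4,100 = €9,791 is subject to coinsurance.
10% of €9,791 = €979.10 falls to the patient.
Patient responsibility: €4,100 + €979.10 = €5,079.10.

€5,079.10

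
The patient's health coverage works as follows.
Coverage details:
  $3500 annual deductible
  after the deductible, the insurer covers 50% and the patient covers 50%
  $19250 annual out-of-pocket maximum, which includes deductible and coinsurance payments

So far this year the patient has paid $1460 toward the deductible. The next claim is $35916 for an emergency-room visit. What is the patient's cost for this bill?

Remaining deductible: $3500 − $1460 = $2040.
The remaining $33876 (= $35916 − $2040) moves to coinsurance.
50% of $33876 = $16938 falls to the patient.
Patient responsibility before any cap: $2040 + $16938 = $18978.
That would bring total out-of-pocket to $20438, past the $19250 cap. The patient is capped at $19250 − $1460 = $17790 on this claim.

$17790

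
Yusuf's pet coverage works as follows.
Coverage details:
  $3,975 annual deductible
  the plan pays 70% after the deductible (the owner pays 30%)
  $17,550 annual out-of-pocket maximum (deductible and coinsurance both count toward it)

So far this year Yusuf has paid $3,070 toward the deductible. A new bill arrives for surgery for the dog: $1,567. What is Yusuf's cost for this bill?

$3,070 of the $3,975 deductible is already met, leaving $905.
That leaves $1,567 − $905 = $662 for coinsurance.
Coinsurance: $662 × 30% = $198.60.
So the owner owes $905 + $198.60 = $1,103.60 before any cap.
Cumulative spending $3,070 + $1,103.60 = $4,173.60 stays under the $17,550 maximum.

$1,103.60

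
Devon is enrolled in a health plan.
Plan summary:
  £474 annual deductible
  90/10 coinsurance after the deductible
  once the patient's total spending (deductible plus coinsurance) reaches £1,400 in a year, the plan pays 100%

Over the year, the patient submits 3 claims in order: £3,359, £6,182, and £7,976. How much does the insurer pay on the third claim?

Bill 1, £3,359: £474 to deductible, leaving £2,885; coinsurance £2,885 × 10% = £288.50. Patient owes £762.50 (running OOP £762.50). Insurer: £3,359 − £762.50 = £2,596.50.
Bill 2, £6,182: deductible met; 10% of £6,182 = £618.20. Patient owes £618.20 (running OOP £1,380.70). Plan pays £6,182 − £618.20 = £5,563.80.
Bill 3, £7,976: deductible already satisfied, so patient's share is 10% × £7,976 = £797.60. OOP would hit £2,178.30 > £1,400, so the cap limits the patient to £1,400 − £1,380.70 = £19.30. Plan pays £7,976 − £19.30 = £7,956.70.

£7,956.70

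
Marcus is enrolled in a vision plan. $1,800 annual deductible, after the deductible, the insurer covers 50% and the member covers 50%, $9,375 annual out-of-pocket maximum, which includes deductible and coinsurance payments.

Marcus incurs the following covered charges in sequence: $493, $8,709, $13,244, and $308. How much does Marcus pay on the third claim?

$3,874

Claim 1 — $493: all of it applies to the deductible. Cost to member: $493. OOP to date $493.
Claim 2 — $8,709: $1,307 finishes the deductible; $7,402 goes to coinsurance; member's 50% is $3,701. Member owes $5,008 (running OOP $5,501).
Claim 3 — $13,244: deductible met; 50% of $13,244 = $6,622. OOP would hit $12,123 > $9,375, so the cap limits the member to $9,375 − $5,501 = $3,874.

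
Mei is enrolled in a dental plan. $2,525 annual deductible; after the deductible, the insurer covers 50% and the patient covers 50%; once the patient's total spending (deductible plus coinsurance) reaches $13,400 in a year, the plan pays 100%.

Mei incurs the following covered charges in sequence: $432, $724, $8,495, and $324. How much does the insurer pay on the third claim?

$3,563

#1 ($432): entire amount goes to the deductible. Patient pays $432; OOP now $432. Plan pays $432 − $432 = $0.
#2 ($724): fully absorbed by the deductible. Patient pays $724; OOP now $1,156. Insurer: $724 − $724 = $0.
#3 ($8,495): $1,369 finishes the deductible; $7,126 goes to coinsurance; patient's 50% is $3,563. Patient owes $4,932 (running OOP $6,088). Insurer: $8,495 − $4,932 = $3,563.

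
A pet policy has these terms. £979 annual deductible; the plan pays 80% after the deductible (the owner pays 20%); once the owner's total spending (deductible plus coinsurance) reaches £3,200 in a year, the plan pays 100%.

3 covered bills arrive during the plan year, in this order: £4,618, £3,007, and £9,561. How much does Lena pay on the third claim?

£891.80

Bill 1, £4,618: £979 to deductible, leaving £3,639; 20% of £3,639 = £727.80. Owner owes £1,706.80 (running OOP £1,706.80).
Bill 2, £3,007: deductible met; 20% of £3,007 = £601.40. Owner owes £601.40 (running OOP £2,308.20).
Bill 3, £9,561: deductible met; 20% of £9,561 = £1,912.20. OOP would hit £4,220.40 > £3,200, so the cap limits the owner to £3,200 − £2,308.20 = £891.80.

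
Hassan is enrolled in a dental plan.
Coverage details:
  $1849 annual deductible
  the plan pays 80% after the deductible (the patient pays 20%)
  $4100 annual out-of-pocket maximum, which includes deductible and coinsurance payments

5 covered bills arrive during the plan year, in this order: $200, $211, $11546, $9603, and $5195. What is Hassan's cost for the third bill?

$3459.60

Claim 1 ($200): entire amount goes to the deductible. Patient owes $200 (running OOP $200).
Claim 2 ($211): entire amount goes to the deductible. Patient pays $211; OOP now $411.
Claim 3 ($11546): $1438 finishes the deductible; $10108 goes to coinsurance; coinsurance $10108 × 20% = $2021.60. Patient pays $3459.60; OOP now $3870.60.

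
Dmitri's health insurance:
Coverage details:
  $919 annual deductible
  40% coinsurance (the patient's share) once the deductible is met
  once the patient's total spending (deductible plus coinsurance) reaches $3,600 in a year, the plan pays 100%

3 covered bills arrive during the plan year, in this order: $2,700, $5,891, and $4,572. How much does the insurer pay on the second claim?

$3,922.40

Bill 1, $2,700: deductible takes $919, $1,781 remains; patient's 40% is $712.40. Cost to patient: $1,631.40. OOP to date $1,631.40. Plan pays $2,700 − $1,631.40 = $1,068.60.
Bill 2, $5,891: deductible already satisfied, so patient's share is 40% × $5,891 = $2,356.40. OOP would hit $3,987.80 > $3,600, so the cap limits the patient to $3,600 − $1,631.40 = $1,968.60. Plan pays $5,891 − $1,968.60 = $3,922.40.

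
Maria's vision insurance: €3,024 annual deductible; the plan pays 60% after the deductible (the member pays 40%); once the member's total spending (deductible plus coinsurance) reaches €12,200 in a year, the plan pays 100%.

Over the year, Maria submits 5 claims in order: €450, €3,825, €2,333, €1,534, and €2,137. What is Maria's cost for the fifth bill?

Claim 1 (€450): fully absorbed by the deductible. Member owes €450 (running OOP €450).
Claim 2 (€3,825): deductible takes €2,574, €1,251 remains; member's 40% is €500.40. Member pays €3,074.40; OOP now €3,524.40.
Claim 3 (€2,333): deductible met; 40% of €2,333 = €933.20. Cost to member: €933.20. OOP to date €4,457.60.
Claim 4 (€1,534): deductible already satisfied, so member's share is 40% × €1,534 = €613.60. Cost to member: €613.60. OOP to date €5,071.20.
Claim 5 (€2,137): 40% coinsurance on €2,137 = €854.80. Cost to member: €854.80. OOP to date €5,926.

€854.80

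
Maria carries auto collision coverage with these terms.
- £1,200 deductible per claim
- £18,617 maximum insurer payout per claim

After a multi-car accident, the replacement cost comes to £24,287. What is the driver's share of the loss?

£5,670

Subtract the deductible: £24,287 − £1,200 = £23,087.
Since £23,087 > £18,617, the payout is capped at £18,617.
Out of pocket: £24,287 − £18,617 = £5,670.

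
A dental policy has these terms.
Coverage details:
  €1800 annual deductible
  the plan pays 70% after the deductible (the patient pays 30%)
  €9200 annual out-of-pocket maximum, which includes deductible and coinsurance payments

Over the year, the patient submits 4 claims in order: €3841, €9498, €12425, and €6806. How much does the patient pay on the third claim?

Bill 1, €3841: €1800 to deductible, leaving €2041; patient's 30% is €612.30. Patient owes €2412.30 (running OOP €2412.30).
Bill 2, €9498: deductible already satisfied, so patient's share is 30% × €9498 = €2849.40. Patient pays €2849.40; OOP now €5261.70.
Bill 3, €12425: deductible met; 30% of €12425 = €3727.50. Patient pays €3727.50; OOP now €8989.20.

€3727.50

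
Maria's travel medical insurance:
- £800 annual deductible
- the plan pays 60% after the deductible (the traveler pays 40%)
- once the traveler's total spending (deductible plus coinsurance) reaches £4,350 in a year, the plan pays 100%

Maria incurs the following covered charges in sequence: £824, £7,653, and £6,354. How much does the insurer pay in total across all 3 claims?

Claim 1 — £824: £800 finishes the deductible; £24 goes to coinsurance; traveler's 40% is £9.60. Traveler pays £809.60; OOP now £809.60. Insurer: £824 − £809.60 = £14.40.
Claim 2 — £7,653: deductible met; 40% of £7,653 = £3,061.20. Traveler pays £3,061.20; OOP now £3,870.80. Plan pays £7,653 − £3,061.20 = £4,591.80.
Claim 3 — £6,354: deductible met; 40% of £6,354 = £2,541.60. OOP would hit £6,412.40 > £4,350, so the cap limits the traveler to £4,350 − £3,870.80 = £479.20. Insurer: £6,354 − £479.20 = £5,874.80.
Insurer total: £14.40 + £4,591.80 + £5,874.80 = £10,481.

£10,481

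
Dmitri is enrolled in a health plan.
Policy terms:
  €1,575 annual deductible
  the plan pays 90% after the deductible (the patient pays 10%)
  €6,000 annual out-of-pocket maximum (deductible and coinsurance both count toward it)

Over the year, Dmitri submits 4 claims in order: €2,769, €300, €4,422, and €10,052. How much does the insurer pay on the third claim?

Bill 1, €2,769: €1,575 to deductible, leaving €1,194; 10% of €1,194 = €119.40. Cost to patient: €1,694.40. OOP to date €1,694.40. Plan pays €2,769 − €1,694.40 = €1,074.60.
Bill 2, €300: deductible met; 10% of €300 = €30. Patient pays €30; OOP now €1,724.40. Insurer: €300 − €30 = €270.
Bill 3, €4,422: deductible already satisfied, so patient's share is 10% × €4,422 = €442.20. Patient owes €442.20 (running OOP €2,166.60). Insurer: €4,422 − €442.20 = €3,979.80.

€3,979.80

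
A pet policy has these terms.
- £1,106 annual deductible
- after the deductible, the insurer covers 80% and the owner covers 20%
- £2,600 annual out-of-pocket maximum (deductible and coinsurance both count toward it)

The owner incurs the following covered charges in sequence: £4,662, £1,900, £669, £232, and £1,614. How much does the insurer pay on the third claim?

#1 (£4,662): £1,106 finishes the deductible; £3,556 goes to coinsurance; coinsurance £3,556 × 20% = £711.20. Owner owes £1,817.20 (running OOP £1,817.20). Insurer: £4,662 − £1,817.20 = £2,844.80.
#2 (£1,900): 20% coinsurance on £1,900 = £380. Owner owes £380 (running OOP £2,197.20). Insurer: £1,900 − £380 = £1,520.
#3 (£669): 20% coinsurance on £669 = £133.80. Cost to owner: £133.80. OOP to date £2,331. Plan pays £669 − £133.80 = £535.20.

£535.20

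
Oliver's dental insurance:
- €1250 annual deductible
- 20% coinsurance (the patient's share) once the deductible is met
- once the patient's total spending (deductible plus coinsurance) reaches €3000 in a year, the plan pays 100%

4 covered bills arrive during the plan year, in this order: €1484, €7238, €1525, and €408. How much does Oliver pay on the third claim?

Bill 1, €1484: €1250 to deductible, leaving €234; 20% of €234 = €46.80. Patient pays €1296.80; OOP now €1296.80.
Bill 2, €7238: 20% coinsurance on €7238 = €1447.60. Cost to patient: €1447.60. OOP to date €2744.40.
Bill 3, €1525: deductible met; 20% of €1525 = €305. OOP would hit €3049.40 > €3000, so the cap limits the patient to €3000 − €2744.40 = €255.60.

€255.60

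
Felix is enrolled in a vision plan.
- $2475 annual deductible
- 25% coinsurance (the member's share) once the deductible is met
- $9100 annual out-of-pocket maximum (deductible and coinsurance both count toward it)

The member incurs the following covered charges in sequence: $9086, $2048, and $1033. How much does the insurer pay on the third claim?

$774.75

Claim 1 ($9086): $2475 to deductible, leaving $6611; member's 25% is $1652.75. Cost to member: $4127.75. OOP to date $4127.75. Plan pays $9086 − $4127.75 = $4958.25.
Claim 2 ($2048): deductible met; 25% of $2048 = $512. Member pays $512; OOP now $4639.75. Plan pays $2048 − $512 = $1536.
Claim 3 ($1033): deductible met; 25% of $1033 = $258.25. Member pays $258.25; OOP now $4898. Insurer: $1033 − $258.25 = $774.75.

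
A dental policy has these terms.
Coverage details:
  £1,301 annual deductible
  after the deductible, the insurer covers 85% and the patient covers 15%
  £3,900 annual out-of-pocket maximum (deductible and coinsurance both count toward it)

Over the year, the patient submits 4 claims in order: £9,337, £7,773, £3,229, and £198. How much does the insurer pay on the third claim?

Bill 1, £9,337: deductible takes £1,301, £8,036 remains; coinsurance £8,036 × 15% = £1,205.40. Patient pays £2,506.40; OOP now £2,506.40. Insurer: £9,337 − £2,506.40 = £6,830.60.
Bill 2, £7,773: deductible met; 15% of £7,773 = £1,165.95. Cost to patient: £1,165.95. OOP to date £3,672.35. Insurer: £7,773 − £1,165.95 = £6,607.05.
Bill 3, £3,229: 15% coinsurance on £3,229 = £484.35. OOP would hit £4,156.70 > £3,900, so the cap limits the patient to £3,900 − £3,672.35 = £227.65. Insurer: £3,229 − £227.65 = £3,001.35.

£3,001.35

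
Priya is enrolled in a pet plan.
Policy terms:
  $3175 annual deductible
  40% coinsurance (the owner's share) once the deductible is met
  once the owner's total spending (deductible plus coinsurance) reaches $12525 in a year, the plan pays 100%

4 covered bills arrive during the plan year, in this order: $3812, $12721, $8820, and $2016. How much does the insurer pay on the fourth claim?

$1537.20

Claim 1 — $3812: $3175 to deductible, leaving $637; owner's 40% is $254.80. Owner pays $3429.80; OOP now $3429.80. Plan pays $3812 − $3429.80 = $382.20.
Claim 2 — $12721: deductible met; 40% of $12721 = $5088.40. Cost to owner: $5088.40. OOP to date $8518.20. Plan pays $12721 − $5088.40 = $7632.60.
Claim 3 — $8820: deductible already satisfied, so owner's share is 40% × $8820 = $3528. Owner pays $3528; OOP now $12046.20. Plan pays $8820 − $3528 = $5292.
Claim 4 — $2016: 40% coinsurance on $2016 = $806.40. That would push OOP to $12852.60, over the $12525 cap, so owner pays $12525 − $12046.20 = $478.80. Insurer: $2016 − $478.80 = $1537.20.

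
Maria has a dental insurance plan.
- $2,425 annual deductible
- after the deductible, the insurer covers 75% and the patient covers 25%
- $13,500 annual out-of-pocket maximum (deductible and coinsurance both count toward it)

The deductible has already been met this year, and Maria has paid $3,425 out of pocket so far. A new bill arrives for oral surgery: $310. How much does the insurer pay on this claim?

$232.50

With the deductible met, the entire $310 is subject to coinsurance.
Patient's 25% share of $310 is $77.50.
Year-to-date out-of-pocket becomes $3,425 + $77.50 = $3,502.50, still under the $13,500 maximum, so no cap applies.
Insurer pays the balance: $310 − $77.50 = $232.50.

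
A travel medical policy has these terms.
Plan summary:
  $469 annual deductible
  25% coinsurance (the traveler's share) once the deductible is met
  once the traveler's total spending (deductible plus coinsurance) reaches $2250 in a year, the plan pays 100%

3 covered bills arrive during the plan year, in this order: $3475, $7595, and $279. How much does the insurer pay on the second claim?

#1 ($3475): deductible takes $469, $3006 remains; traveler's 25% is $751.50. Cost to traveler: $1220.50. OOP to date $1220.50. Insurer: $3475 − $1220.50 = $2254.50.
#2 ($7595): deductible met; 25% of $7595 = $1898.75. That would push OOP to $3119.25, over the $2250 cap, so traveler pays $2250 − $1220.50 = $1029.50. Insurer: $7595 − $1029.50 = $6565.50.

$6565.50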